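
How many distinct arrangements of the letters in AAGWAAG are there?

Letters (A:4, G:2, W:1). Total letters: 7.
Permutations = 7!/(4! x 2!).

Final answer: 105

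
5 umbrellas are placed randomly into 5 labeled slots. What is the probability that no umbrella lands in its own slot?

Use the recurrence D(n) = (n-1)(D(n-1) + D(n-2)) with D(0)=1, D(1)=0.
Building up: D(2)=1, D(3)=2, D(4)=9, D(5)=44.
Total arrangements: 5! = 120.
Probability = D(5)/5! = 11/30.

Final answer: D(5)/5! = 44/120 = 0.366667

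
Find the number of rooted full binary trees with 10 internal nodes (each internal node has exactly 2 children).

This is a standard Catalan-number count: the answer is C_n. Here n = 10.
C_n = C(2n,n)/(n+1), so C_{10} = C(20,10)/11 = 184756/11.

Final answer: C_{10} = 16796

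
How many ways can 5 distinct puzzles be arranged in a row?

The number of ways to arrange 5 distinct objects is 5!.

Final answer: 5! = 120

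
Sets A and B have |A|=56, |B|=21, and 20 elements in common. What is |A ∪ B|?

|A union B| = |A| + |B| - |A intersect B| = 56 + 21 - 20.

Final answer: 57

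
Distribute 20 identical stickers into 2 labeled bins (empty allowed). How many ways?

Stars and bars: C(n+k-1, k-1) = C(21,1).

Final answer: C(21,1) = 21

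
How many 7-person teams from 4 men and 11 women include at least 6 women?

Sum over valid woman counts:
C(11,6)C(4,1) = 1848
C(11,7)C(4,0) = 330
Total: 1848 + 330.

Final answer: 2178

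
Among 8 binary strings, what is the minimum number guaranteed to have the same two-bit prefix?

There are 4 possible values for two-bit prefix. With 8 binary strings and 4 categories, by pigeonhole: ceiling(8/4).

Final answer: 2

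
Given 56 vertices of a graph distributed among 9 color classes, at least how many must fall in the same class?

By pigeonhole with 56 objects and 9 categories: ceiling(56/9).

Final answer: 7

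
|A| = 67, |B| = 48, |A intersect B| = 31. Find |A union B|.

|A union B| = |A| + |B| - |A intersect B| = 67 + 48 - 31.

Final answer: 84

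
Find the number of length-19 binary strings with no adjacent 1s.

Classify by the final bit: ...0 gives a(n-1) strings, ...01 gives a(n-2) strings. Thus a(n) = a(n-1) + a(n-2) with a(1)=2, a(2)=3.
Iterating the recurrence: a(1)=2, a(2)=3, a(3)=5, a(4)=8, a(5)=13, a(6)=21, a(7)=34, a(8)=55, a(9)=89, a(10)=144, a(11)=233, a(12)=377, a(13)=610, a(14)=987, a(15)=1597, a(16)=2584, a(17)=4181, a(18)=6765, a(19)=10946.

Final answer: 10946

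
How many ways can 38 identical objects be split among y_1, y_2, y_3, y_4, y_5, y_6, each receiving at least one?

Substitute y'_i = y_i - 1 (so y'_i >= 0). Then sum y'_i = 38 - 6 = 32.
Stars and bars: C(32+6-1, 6-1) = C(37,5).

Final answer: C(37,5) = 435897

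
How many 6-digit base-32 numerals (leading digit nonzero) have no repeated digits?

First digit: 31 (nonzero). Second: 31 (not first). Third: 30, etc.
Total: 31 x 31 x 30 x 29 x 28 x 27.

Final answer: 632068920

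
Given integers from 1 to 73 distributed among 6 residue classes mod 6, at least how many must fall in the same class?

By pigeonhole with 73 objects and 6 categories: ceiling(73/6).

Final answer: 13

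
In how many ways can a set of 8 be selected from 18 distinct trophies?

C(18,8) = 18!/(8! x 10!).

Final answer: \binom{18}{8} = 43758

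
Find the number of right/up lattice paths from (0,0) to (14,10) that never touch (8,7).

Total paths to (14,10): C(24,10) = 1961256.
Paths through (8,7): C(15,7) x C(9,3) = 540540.
Avoiding (8,7): 1961256 - 540540.

Final answer: 1420716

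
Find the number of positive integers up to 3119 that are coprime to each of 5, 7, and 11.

|div by 5|=623, |div by 7|=445, |div by 11|=283.
|div by 5&7|=89, |div by 5&11|=56, |div by 7&11|=40, |div by all|=8.
By inclusion-exclusion, divisible by at least one: 623+445+283-89-56-40+8 = 1174.
Not divisible by any: 3119 - 1174.

Final answer: 1945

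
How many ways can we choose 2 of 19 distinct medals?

C(19,2) = 19!/(2! x (19-2)!).

Final answer: C(19,2) = 171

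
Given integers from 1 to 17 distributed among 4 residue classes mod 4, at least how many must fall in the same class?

By pigeonhole with 17 objects and 4 categories: ceiling(17/4).

Final answer: 5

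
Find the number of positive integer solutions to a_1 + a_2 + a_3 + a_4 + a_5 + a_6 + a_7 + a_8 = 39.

Substitute a'_i = a_i - 1 (so a'_i >= 0). Then sum a'_i = 39 - 8 = 31.
Stars and bars: C(31+8-1, 8-1) = C(38,7).

Final answer: C(38,7) = 12620256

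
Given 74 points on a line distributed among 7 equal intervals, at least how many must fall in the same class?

By pigeonhole with 74 objects and 7 categories: ceiling(74/7).

Final answer: 11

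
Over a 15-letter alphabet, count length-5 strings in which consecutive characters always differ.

First character: 15 choices. Each subsequent: 14 choices (must differ from the previous one).
Total: 15 x 14^4.

Final answer: 15 x 14^{4} = 576240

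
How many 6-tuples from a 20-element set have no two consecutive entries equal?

First character: 20 choices. Each subsequent: 19 choices (must differ from the previous one).
Total: 20 x 19^5.

Final answer: 20 x 19^{5} = 49521980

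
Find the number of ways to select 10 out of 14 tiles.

C(14,10) = 14!/(10! x 4!).

Final answer: \binom{14}{10} = 1001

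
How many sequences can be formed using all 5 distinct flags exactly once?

The number of ways to arrange 5 distinct objects is 5!.

Final answer: 5! = 120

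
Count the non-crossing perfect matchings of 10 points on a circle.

This is a standard Catalan-number count: the answer is C_n. Here n = 10/2 = 5.
C_n = C(2n,n) - C(2n,n+1), so C_{5} = C(10,5) - C(10,6) = 252 - 210.

Final answer: C_{5} = 42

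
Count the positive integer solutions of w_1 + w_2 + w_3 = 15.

Substitute w'_i = w_i - 1 (so w'_i >= 0). Then sum w'_i = 15 - 3 = 12.
Stars and bars: C(12+3-1, 3-1) = C(14,2).

Final answer: C(14,2) = 91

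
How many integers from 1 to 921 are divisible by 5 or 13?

Multiples of 5: 184. Multiples of 13: 70. Of both (lcm=65): 14.
By inclusion-exclusion: 184 + 70 - 14.

Final answer: 240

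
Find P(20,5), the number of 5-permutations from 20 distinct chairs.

P(20,5) = 20!/(20-5)! = 20!/15!.

Final answer: P(20,5) = 1860480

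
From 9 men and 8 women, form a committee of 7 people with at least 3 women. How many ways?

Sum over valid woman counts:
C(8,3)C(9,4) = 7056
C(8,4)C(9,3) = 5880
C(8,5)C(9,2) = 2016
C(8,6)C(9,1) = 252
C(8,7)C(9,0) = 8
Total: 7056 + 5880 + 2016 + 252 + 8.

Final answer: 15212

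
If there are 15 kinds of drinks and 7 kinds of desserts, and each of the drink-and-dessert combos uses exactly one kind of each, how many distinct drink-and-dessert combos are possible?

By the multiplication principle: 15 x 7.

Final answer: 105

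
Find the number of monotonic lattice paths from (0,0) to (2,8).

Each path has 2 right steps and 8 up steps in some order (10 steps total).
Choose which 8 of the 10 steps are up: C(10,8).

Final answer: C(10,8) = 45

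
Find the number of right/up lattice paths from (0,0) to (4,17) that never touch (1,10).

Total paths to (4,17): C(21,17) = 5985.
Paths through (1,10): C(11,10) x C(10,7) = 1320.
Avoiding (1,10): 5985 - 1320.

Final answer: 4665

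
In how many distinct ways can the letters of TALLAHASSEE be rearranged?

Letters (A:3, E:2, H:1, L:2, S:2, T:1). Total letters: 11.
Permutations = 11!/(3! x 2! x 2! x 2!).

Final answer: 831600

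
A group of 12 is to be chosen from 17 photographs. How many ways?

C(17,12) = 17!/(12! x 5!).

Final answer: \binom{17}{12} = 6188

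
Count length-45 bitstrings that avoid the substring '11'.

Classify by the final bit: ...0 gives a(n-1) strings, ...01 gives a(n-2) strings. Thus a(n) = a(n-1) + a(n-2) with a(1)=2, a(2)=3.
Iterating the recurrence: a(1)=2, a(2)=3, a(3)=5, a(4)=8, a(5)=13, a(6)=21, a(7)=34, a(8)=55, a(9)=89, a(10)=144, a(11)=233, a(12)=377, a(13)=610, a(14)=987, a(15)=1597, a(16)=2584, a(17)=4181, a(18)=6765, a(19)=10946, a(20)=17711, a(21)=28657, a(22)=46368, a(23)=75025, a(24)=121393, a(25)=196418, a(26)=317811, a(27)=514229, a(28)=832040, a(29)=1346269, a(30)=2178309, a(31)=3524578, a(32)=5702887, a(33)=9227465, a(34)=14930352, a(35)=24157817, a(36)=39088169, a(37)=63245986, a(38)=102334155, a(39)=165580141, a(40)=267914296, a(41)=433494437, a(42)=701408733, a(43)=1134903170, a(44)=1836311903, a(45)=2971215073.

Final answer: 2971215073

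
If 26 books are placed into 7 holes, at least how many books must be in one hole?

By the pigeonhole principle: ceiling(26/7).

Final answer: 4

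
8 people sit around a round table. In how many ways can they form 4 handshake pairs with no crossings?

The structures are counted by the Catalan number C_n. Here n = 8/2 = 4.
C_n = C(2n,n)/(n+1), so C_{4} = C(8,4)/5 = 70/5.

Final answer: C_{4} = 14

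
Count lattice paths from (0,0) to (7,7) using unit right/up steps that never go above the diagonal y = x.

Total monotonic paths to (7,7): C(14,7) = 3432.
Reflecting each bad path at its first crossing gives a bijection with paths to (6,8): C(14,8) = 3003.
Valid Dyck paths: 3432 - 3003.
(Equivalently, C_{7} = C(14,7)/8 = 3432/8.)

Final answer: C_{7} = 429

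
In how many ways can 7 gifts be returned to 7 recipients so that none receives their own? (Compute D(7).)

D(n) = (n-1)(D(n-1) + D(n-2)), D(0)=1, D(1)=0.
D(2) = 1 x (0 + 1) = 1
D(3) = 2 x (1 + 0) = 2
D(4) = 3 x (2 + 1) = 9
D(5) = 4 x (9 + 2) = 44
D(6) = 5 x (44 + 9) = 265
D(7) = 6 x (D(6) + D(5)) = 6 x (265 + 44)

Final answer: D(7) = 1854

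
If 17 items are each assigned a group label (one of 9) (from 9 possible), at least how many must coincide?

There are 9 possible values for group label (one of 9). With 17 items and 9 categories, by pigeonhole: ceiling(17/9).

Final answer: 2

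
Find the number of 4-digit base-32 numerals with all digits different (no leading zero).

First digit: 31 (nonzero). Second: 31 (not first). Third: 30, etc.
Total: 31 x 31 x 30 x 29.

Final answer: 836070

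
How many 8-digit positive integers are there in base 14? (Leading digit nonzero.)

These are the integers in [14^7, 14^8), so the count is 14^8 - 14^7 = 13 x 14^7.

Final answer: 1370375552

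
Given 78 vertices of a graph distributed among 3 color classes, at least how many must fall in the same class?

By pigeonhole with 78 objects and 3 categories: ceiling(78/3).

Final answer: 26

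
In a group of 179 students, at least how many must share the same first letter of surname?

There are 26 possible values for first letter of surname. With 179 students and 26 categories, by pigeonhole: ceiling(179/26).

Final answer: 7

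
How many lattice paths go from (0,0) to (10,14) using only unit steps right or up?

Each path has 10 right steps and 14 up steps in some order (24 steps total).
Choose which 14 of the 24 steps are up: C(24,14).

Final answer: C(24,14) = 1961256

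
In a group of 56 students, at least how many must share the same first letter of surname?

There are 26 possible values for first letter of surname. With 56 students and 26 categories, by pigeonhole: ceiling(56/26).

Final answer: 3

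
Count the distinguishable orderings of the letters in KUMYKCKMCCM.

Letters (C:3, K:3, M:3, U:1, Y:1). Total letters: 11.
Permutations = 11!/(3! x 3! x 3!).

Final answer: 184800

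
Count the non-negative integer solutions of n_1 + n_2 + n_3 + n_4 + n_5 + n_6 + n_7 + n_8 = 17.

Stars and bars with 17 stars and 7 bars:
C(17+8-1, 8-1) = C(24,7).

Final answer: C(24,7) = 346104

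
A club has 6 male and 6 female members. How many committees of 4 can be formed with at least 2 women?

Sum over valid woman counts:
C(6,2)C(6,2) = 225
C(6,3)C(6,1) = 120
C(6,4)C(6,0) = 15
Total: 225 + 120 + 15.

Final answer: 360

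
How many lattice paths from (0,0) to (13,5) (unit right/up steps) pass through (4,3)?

Paths (0,0)->(4,3): C(7,3) = 35.
Paths (4,3)->(13,5): C(11,2) = 55.
By multiplication principle: 35 x 55.

Final answer: 1925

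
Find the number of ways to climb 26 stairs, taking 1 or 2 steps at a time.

Condition on the final move: it is a 1-step (f(n-1) ways to get there) or a 2-step (f(n-2) ways), so f(n) = f(n-1) + f(n-2), with f(1)=1, f(2)=2.
Building up term by term: f(1)=1, f(2)=2, f(3)=3, f(4)=5, f(5)=8, f(6)=13, f(7)=21, f(8)=34, f(9)=55, f(10)=89, f(11)=144, f(12)=233, f(13)=377, f(14)=610, f(15)=987, f(16)=1597, f(17)=2584, f(18)=4181, f(19)=6765, f(20)=10946, f(21)=17711, f(22)=28657, f(23)=46368, f(24)=75025, f(25)=121393, f(26)=196418.

Final answer: 196418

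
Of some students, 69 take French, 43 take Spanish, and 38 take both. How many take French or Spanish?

|A union B| = |A| + |B| - |A intersect B| = 69 + 43 - 38.

Final answer: 74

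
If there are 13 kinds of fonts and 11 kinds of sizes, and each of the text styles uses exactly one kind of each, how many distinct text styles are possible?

By the multiplication principle: 13 x 11.

Final answer: 143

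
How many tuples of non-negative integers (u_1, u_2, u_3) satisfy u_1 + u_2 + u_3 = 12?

Stars and bars with 12 stars and 2 bars:
C(12+3-1, 3-1) = C(14,2).

Final answer: C(14,2) = 91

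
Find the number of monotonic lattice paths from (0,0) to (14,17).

Each path has 14 right steps and 17 up steps in some order (31 steps total).
Choose which 17 of the 31 steps are up: C(31,17).

Final answer: C(31,17) = 265182525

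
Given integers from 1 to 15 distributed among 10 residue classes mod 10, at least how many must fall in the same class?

By pigeonhole with 15 objects and 10 categories: ceiling(15/10).

Final answer: 2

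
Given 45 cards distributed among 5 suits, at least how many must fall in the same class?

By pigeonhole with 45 objects and 5 categories: ceiling(45/5).

Final answer: 9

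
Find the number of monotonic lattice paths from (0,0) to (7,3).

Each path has 7 right steps and 3 up steps in some order (10 steps total).
Choose which 3 of the 10 steps are up: C(10,3).

Final answer: C(10,3) = 120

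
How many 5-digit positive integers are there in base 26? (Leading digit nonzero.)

In base 26, the leading digit has 25 choices (1..25); each of the remaining 4 digits has 26 choices.
Total: 25 x 26^4.

Final answer: 11424400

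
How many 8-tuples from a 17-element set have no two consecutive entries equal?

Let g(n) count such strings. g(1) = 17, and each valid string of length n-1 extends in 16 ways (any symbol but the last), so g(n) = 16 g(n-1).
Total: g(8) = 17 x 16^7.

Final answer: 17 x 16^{7} = 4563402752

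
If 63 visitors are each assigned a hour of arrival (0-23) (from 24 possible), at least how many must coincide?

There are 24 possible values for hour of arrival (0-23). With 63 visitors and 24 categories, by pigeonhole: ceiling(63/24).

Final answer: 3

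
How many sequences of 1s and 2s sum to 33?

Let f(n) be the number of climbs. Removing the last move (1 or 2 steps) gives f(n) = f(n-1) + f(n-2); base cases f(1)=1, f(2)=2.
Building up term by term: f(1)=1, f(2)=2, f(3)=3, f(4)=5, f(5)=8, f(6)=13, f(7)=21, f(8)=34, f(9)=55, f(10)=89, f(11)=144, f(12)=233, f(13)=377, f(14)=610, f(15)=987, f(16)=1597, f(17)=2584, f(18)=4181, f(19)=6765, f(20)=10946, f(21)=17711, f(22)=28657, f(23)=46368, f(24)=75025, f(25)=121393, f(26)=196418, f(27)=317811, f(28)=514229, f(29)=832040, f(30)=1346269, f(31)=2178309, f(32)=3524578, f(33)=5702887.

Final answer: 5702887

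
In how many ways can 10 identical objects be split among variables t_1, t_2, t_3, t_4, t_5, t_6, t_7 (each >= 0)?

Stars and bars with 10 stars and 6 bars:
C(10+7-1, 7-1) = C(16,6).

Final answer: C(16,6) = 8008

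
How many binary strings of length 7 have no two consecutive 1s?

Let a(n) count valid strings. If the last bit is 0 the prefix is any valid string of length n-1; if it is 1 the string must end in 01 with a valid prefix of length n-2. So a(n) = a(n-1) + a(n-2), a(1)=2, a(2)=3.
Iterating the recurrence: a(1)=2, a(2)=3, a(3)=5, a(4)=8, a(5)=13, a(6)=21, a(7)=34.

Final answer: 34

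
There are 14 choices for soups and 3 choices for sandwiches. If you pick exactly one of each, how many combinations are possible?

By the multiplication principle: 14 x 3.

Final answer: 42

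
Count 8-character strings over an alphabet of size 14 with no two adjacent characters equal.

First character: 14 choices. Each subsequent: 13 choices (must differ from the previous one).
Total: 14 x 13^7.

Final answer: 14 x 13^{7} = 878479238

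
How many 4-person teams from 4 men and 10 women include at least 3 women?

Sum over valid woman counts:
C(10,3)C(4,1) = 480
C(10,4)C(4,0) = 210
Total: 480 + 210.

Final answer: 690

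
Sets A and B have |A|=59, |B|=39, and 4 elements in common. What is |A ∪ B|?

|A union B| = |A| + |B| - |A intersect B| = 59 + 39 - 4.

Final answer: 94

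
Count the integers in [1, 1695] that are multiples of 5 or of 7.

Multiples of 5: 339. Multiples of 7: 242. Of both (lcm=35): 48.
By inclusion-exclusion: 339 + 242 - 48.

Final answer: 533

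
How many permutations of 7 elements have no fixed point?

Use the recurrence D(n) = (n-1)(D(n-1) + D(n-2)) with D(0)=1, D(1)=0.
Building up: D(2)=1, D(3)=2, D(4)=9, D(5)=44, D(6)=265.
D(7) = 6 x (D(6) + D(5)) = 6 x (265 + 44).

Final answer: D(7) = 1854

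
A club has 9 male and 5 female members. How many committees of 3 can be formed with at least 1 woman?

Sum over valid woman counts:
C(5,1)C(9,2) = 180
C(5,2)C(9,1) = 90
C(5,3)C(9,0) = 10
Total: 180 + 90 + 10.

Final answer: 280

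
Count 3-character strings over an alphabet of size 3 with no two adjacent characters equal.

Let g(n) count such strings. g(1) = 3, and each valid string of length n-1 extends in 2 ways (any symbol but the last), so g(n) = 2 g(n-1).
Total: g(3) = 3 x 2^2.

Final answer: 3 x 2^{2} = 12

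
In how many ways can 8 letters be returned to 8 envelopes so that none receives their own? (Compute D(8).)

Derangements satisfy D(n) = (n-1)(D(n-1) + D(n-2)), starting from D(0)=1, D(1)=0.
D(2) = 1 x (0 + 1) = 1
D(3) = 2 x (1 + 0) = 2
D(4) = 3 x (2 + 1) = 9
D(5) = 4 x (9 + 2) = 44
D(6) = 5 x (44 + 9) = 265
D(7) = 6 x (265 + 44) = 1854
D(8) = 7 x (D(7) + D(6)) = 7 x (1854 + 265)

Final answer: D(8) = 14833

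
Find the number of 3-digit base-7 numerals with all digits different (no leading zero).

The leading digit has 6 choices (anything but zero); the next has 6 (anything but the first), then 5, and so on, one fewer each time.
Total: 6 x 6 x 5.

Final answer: 180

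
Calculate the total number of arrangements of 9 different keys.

The number of ways to arrange 9 distinct objects is 9!.

Final answer: 9! = 362880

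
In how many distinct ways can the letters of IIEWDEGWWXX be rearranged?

Letters (D:1, E:2, G:1, I:2, W:3, X:2). Total letters: 11.
Permutations = 11!/(3! x 2! x 2! x 2!).

Final answer: 831600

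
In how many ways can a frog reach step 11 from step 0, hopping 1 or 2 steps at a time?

Let f(n) count the ways. The last step is size 1 or 2, so f(n) = f(n-1) + f(n-2) with f(1)=1, f(2)=2.
Computing successive values: f(1)=1, f(2)=2, f(3)=3, f(4)=5, f(5)=8, f(6)=13, f(7)=21, f(8)=34, f(9)=55, f(10)=89, f(11)=144.

Final answer: 144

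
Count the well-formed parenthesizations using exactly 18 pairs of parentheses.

This is a standard Catalan-number count: the answer is C_n. Here n = 18 (pairs).
C_n = C(2n,n)/(n+1), so C_{18} = C(36,18)/19 = 9075135300/19.

Final answer: C_{18} = 477638700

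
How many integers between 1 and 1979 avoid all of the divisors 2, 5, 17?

|div by 2|=989, |div by 5|=395, |div by 17|=116.
|div by 2&5|=197, |div by 2&17|=58, |div by 5&17|=23, |div by all|=11.
By inclusion-exclusion, divisible by at least one: 989+395+116-197-58-23+11 = 1233.
Not divisible by any: 1979 - 1233.

Final answer: 746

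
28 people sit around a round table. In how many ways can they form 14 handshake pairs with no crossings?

This is a standard Catalan-number count: the answer is C_n. Here n = 28/2 = 14.
C_n = C(2n,n) - C(2n,n+1), so C_{14} = C(28,14) - C(28,15) = 40116600 - 37442160.

Final answer: C_{14} = 2674440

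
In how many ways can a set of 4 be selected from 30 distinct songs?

C(30,4) = 30!/(4! x 26!).

Final answer: \binom{30}{4} = 27405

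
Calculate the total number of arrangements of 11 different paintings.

The number of ways to arrange 11 distinct objects is 11!.

Final answer: 11! = 39916800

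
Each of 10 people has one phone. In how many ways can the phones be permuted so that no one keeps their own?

D(n) = (n-1)(D(n-1) + D(n-2)), D(0)=1, D(1)=0.
D(2) = 1 x (0 + 1) = 1
D(3) = 2 x (1 + 0) = 2
D(4) = 3 x (2 + 1) = 9
D(5) = 4 x (9 + 2) = 44
D(6) = 5 x (44 + 9) = 265
D(7) = 6 x (265 + 44) = 1854
D(8) = 7 x (1854 + 265) = 14833
D(9) = 8 x (14833 + 1854) = 133496
D(10) = 9 x (D(9) + D(8)) = 9 x (133496 + 14833)

Final answer: D(10) = 1334961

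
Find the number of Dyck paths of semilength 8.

Total monotonic paths to (8,8): C(16,8) = 12870.
A path is bad iff it touches y = x + 1; reflecting its initial segment maps bad paths bijectively onto all paths to (7,9), of which there are C(16,9) = 11440.
Valid Dyck paths: 12870 - 11440.
(Equivalently, C_{8} = C(16,8)/9 = 12870/9.)

Final answer: C_{8} = 1430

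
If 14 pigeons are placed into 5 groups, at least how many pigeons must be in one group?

By the pigeonhole principle: ceiling(14/5).

Final answer: 3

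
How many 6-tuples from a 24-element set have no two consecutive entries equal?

Let g(n) count such strings. g(1) = 24, and each valid string of length n-1 extends in 23 ways (any symbol but the last), so g(n) = 23 g(n-1).
Total: g(6) = 24 x 23^5.

Final answer: 24 x 23^{5} = 154472232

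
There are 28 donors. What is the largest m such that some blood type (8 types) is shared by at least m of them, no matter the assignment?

There are 8 possible values for blood type (8 types). With 28 donors and 8 categories, by pigeonhole: ceiling(28/8).

Final answer: 4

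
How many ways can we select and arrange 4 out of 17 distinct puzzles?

P(17,4) = 17!/(17-4)! = 17!/13!.

Final answer: P(17,4) = 57120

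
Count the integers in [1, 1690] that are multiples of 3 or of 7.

Multiples of 3: 563. Multiples of 7: 241. Of both (lcm=21): 80.
By inclusion-exclusion: 563 + 241 - 80.

Final answer: 724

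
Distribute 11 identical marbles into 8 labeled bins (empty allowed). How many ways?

Stars and bars: C(n+k-1, k-1) = C(18,7).

Final answer: C(18,7) = 31824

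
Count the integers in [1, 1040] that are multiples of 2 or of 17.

Multiples of 2: 520. Multiples of 17: 61. Of both (lcm=34): 30.
By inclusion-exclusion: 520 + 61 - 30.

Final answer: 551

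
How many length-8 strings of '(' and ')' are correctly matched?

This is counted by the nth Catalan number C_n. Here n = 4 (pairs).
Using C_0 = 1 and C_(k+1) = C_k x 2(2k+1)/(k+2), build up term by term: C_1=1, C_2=2, C_3=5, C_4=14.

Final answer: C_{4} = 14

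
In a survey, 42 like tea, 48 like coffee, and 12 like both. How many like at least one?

|A union B| = |A| + |B| - |A intersect B| = 42 + 48 - 12.

Final answer: 78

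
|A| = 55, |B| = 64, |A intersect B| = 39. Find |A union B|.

|A union B| = |A| + |B| - |A intersect B| = 55 + 64 - 39.

Final answer: 80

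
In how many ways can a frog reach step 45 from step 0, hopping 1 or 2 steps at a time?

Let f(n) count the ways. The last step is size 1 or 2, so f(n) = f(n-1) + f(n-2) with f(1)=1, f(2)=2.
Iterating the recurrence: f(1)=1, f(2)=2, f(3)=3, f(4)=5, f(5)=8, f(6)=13, f(7)=21, f(8)=34, f(9)=55, f(10)=89, f(11)=144, f(12)=233, f(13)=377, f(14)=610, f(15)=987, f(16)=1597, f(17)=2584, f(18)=4181, f(19)=6765, f(20)=10946, f(21)=17711, f(22)=28657, f(23)=46368, f(24)=75025, f(25)=121393, f(26)=196418, f(27)=317811, f(28)=514229, f(29)=832040, f(30)=1346269, f(31)=2178309, f(32)=3524578, f(33)=5702887, f(34)=9227465, f(35)=14930352, f(36)=24157817, f(37)=39088169, f(38)=63245986, f(39)=102334155, f(40)=165580141, f(41)=267914296, f(42)=433494437, f(43)=701408733, f(44)=1134903170, f(45)=1836311903.

Final answer: 1836311903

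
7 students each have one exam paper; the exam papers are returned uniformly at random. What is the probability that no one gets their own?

D(n) = (n-1)(D(n-1) + D(n-2)), D(0)=1, D(1)=0.
Building up: D(2)=1, D(3)=2, D(4)=9, D(5)=44, D(6)=265, D(7)=1854.
Total arrangements: 7! = 5040.
Probability = D(7)/7! = 103/280.

Final answer: D(7)/7! = 1854/5040 = 0.367857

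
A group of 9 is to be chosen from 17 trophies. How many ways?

C(17,9) = 17!/(9! x 8!).

Final answer: \binom{17}{9} = 24310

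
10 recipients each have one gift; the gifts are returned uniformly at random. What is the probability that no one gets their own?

Use the recurrence D(n) = (n-1)(D(n-1) + D(n-2)) with D(0)=1, D(1)=0.
Building up: D(2)=1, D(3)=2, D(4)=9, D(5)=44, D(6)=265, D(7)=1854, D(8)=14833, D(9)=133496, D(10)=1334961.
Total arrangements: 10! = 3628800.
Probability = D(10)/10! = 16481/44800.

Final answer: D(10)/10! = 1334961/3628800 = 0.367879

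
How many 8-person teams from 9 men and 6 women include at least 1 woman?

Sum over valid woman counts:
C(6,1)C(9,7) = 216
C(6,2)C(9,6) = 1260
C(6,3)C(9,5) = 2520
C(6,4)C(9,4) = 1890
C(6,5)C(9,3) = 504
C(6,6)C(9,2) = 36
Total: 216 + 1260 + 2520 + 1890 + 504 + 36.

Final answer: 6426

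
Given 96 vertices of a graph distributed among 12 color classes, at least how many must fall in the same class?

By pigeonhole with 96 objects and 12 categories: ceiling(96/12).

Final answer: 8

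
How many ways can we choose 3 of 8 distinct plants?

C(8,3) = 8!/(3! x (8-3)!).

Final answer: C(8,3) = 56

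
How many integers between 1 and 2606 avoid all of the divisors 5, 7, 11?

|div by 5|=521, |div by 7|=372, |div by 11|=236.
|div by 5&7|=74, |div by 5&11|=47, |div by 7&11|=33, |div by all|=6.
By inclusion-exclusion, divisible by at least one: 521+372+236-74-47-33+6 = 981.
Not divisible by any: 2606 - 981.

Final answer: 1625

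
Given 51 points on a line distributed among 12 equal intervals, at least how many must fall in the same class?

By pigeonhole with 51 objects and 12 categories: ceiling(51/12).

Final answer: 5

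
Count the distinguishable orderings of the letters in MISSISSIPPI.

Letters (I:4, M:1, P:2, S:4). Total letters: 11.
Permutations = 11!/(4! x 4! x 2!).

Final answer: 34650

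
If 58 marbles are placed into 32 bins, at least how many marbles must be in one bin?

By the pigeonhole principle: ceiling(58/32).

Final answer: 2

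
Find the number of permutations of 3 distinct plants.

The number of ways to arrange 3 distinct objects is 3!.

Final answer: 3! = 6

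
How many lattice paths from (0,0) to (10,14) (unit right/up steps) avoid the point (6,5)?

Total paths to (10,14): C(24,14) = 1961256.
Paths through (6,5): C(11,5) x C(13,9) = 330330.
Avoiding (6,5): 1961256 - 330330.

Final answer: 1630926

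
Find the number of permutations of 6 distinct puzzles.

The number of ways to arrange 6 distinct objects is 6!.

Final answer: 6! = 720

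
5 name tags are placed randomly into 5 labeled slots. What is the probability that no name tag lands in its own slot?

D(n) = (n-1)(D(n-1) + D(n-2)), D(0)=1, D(1)=0.
Building up: D(2)=1, D(3)=2, D(4)=9, D(5)=44.
Total arrangements: 5! = 120.
Probability = D(5)/5! = 11/30.

Final answer: D(5)/5! = 44/120 = 0.366667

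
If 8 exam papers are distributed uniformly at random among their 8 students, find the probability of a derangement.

Derangements satisfy D(n) = (n-1)(D(n-1) + D(n-2)), starting from D(0)=1, D(1)=0.
Building up: D(2)=1, D(3)=2, D(4)=9, D(5)=44, D(6)=265, D(7)=1854, D(8)=14833.
Total arrangements: 8! = 40320.
Probability = D(8)/8! = 2119/5760.

Final answer: D(8)/8! = 14833/40320 = 0.367882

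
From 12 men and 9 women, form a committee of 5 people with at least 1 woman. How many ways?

Sum over valid woman counts:
C(9,1)C(12,4) = 4455
C(9,2)C(12,3) = 7920
C(9,3)C(12,2) = 5544
C(9,4)C(12,1) = 1512
C(9,5)C(12,0) = 126
Total: 4455 + 7920 + 5544 + 1512 + 126.

Final answer: 19557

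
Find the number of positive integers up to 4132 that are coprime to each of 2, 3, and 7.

|div by 2|=2066, |div by 3|=1377, |div by 7|=590.
|div by 2&3|=688, |div by 2&7|=295, |div by 3&7|=196, |div by all|=98.
By inclusion-exclusion, divisible by at least one: 2066+1377+590-688-295-196+98 = 2952.
Not divisible by any: 4132 - 2952.

Final answer: 1180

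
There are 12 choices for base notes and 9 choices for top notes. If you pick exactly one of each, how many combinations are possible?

By the multiplication principle: 12 x 9.

Final answer: 108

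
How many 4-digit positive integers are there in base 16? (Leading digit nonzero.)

These are the integers in [16^3, 16^4), so the count is 16^4 - 16^3 = 15 x 16^3.

Final answer: 61440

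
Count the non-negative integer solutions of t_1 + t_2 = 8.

Stars and bars with 8 stars and 1 bars:
C(8+2-1, 2-1) = C(9,1).

Final answer: C(9,1) = 9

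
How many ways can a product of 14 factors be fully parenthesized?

This is a standard Catalan-number count: the answer is C_n. Here n = 14 - 1 = 13.
Using C_0 = 1 and C_(k+1) = C_k x 2(2k+1)/(k+2), build up term by term: C_1=1, C_2=2, C_3=5, C_4=14, C_5=42, C_6=132, C_7=429, C_8=1430, C_9=4862, C_10=16796, C_11=58786, C_12=208012, C_13=742900.

Final answer: C_{13} = 742900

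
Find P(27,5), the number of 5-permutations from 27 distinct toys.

P(27,5) = 27!/(27-5)! = 27!/22!.

Final answer: P(27,5) = 9687600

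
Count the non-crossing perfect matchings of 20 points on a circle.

The structures are counted by the Catalan number C_n. Here n = 20/2 = 10.
C_n = C(2n,n)/(n+1), so C_{10} = C(20,10)/11 = 184756/11.

Final answer: C_{10} = 16796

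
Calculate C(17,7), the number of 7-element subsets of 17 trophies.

C(17,7) = 17!/(7! x (17-7)!).

Final answer: C(17,7) = 19448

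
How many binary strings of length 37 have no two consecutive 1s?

Let a(n) count valid strings. If the last bit is 0 the prefix is any valid string of length n-1; if it is 1 the string must end in 01 with a valid prefix of length n-2. So a(n) = a(n-1) + a(n-2), a(1)=2, a(2)=3.
Building up term by term: a(1)=2, a(2)=3, a(3)=5, a(4)=8, a(5)=13, a(6)=21, a(7)=34, a(8)=55, a(9)=89, a(10)=144, a(11)=233, a(12)=377, a(13)=610, a(14)=987, a(15)=1597, a(16)=2584, a(17)=4181, a(18)=6765, a(19)=10946, a(20)=17711, a(21)=28657, a(22)=46368, a(23)=75025, a(24)=121393, a(25)=196418, a(26)=317811, a(27)=514229, a(28)=832040, a(29)=1346269, a(30)=2178309, a(31)=3524578, a(32)=5702887, a(33)=9227465, a(34)=14930352, a(35)=24157817, a(36)=39088169, a(37)=63245986.

Final answer: 63245986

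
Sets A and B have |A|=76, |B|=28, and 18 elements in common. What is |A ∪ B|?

|A union B| = |A| + |B| - |A intersect B| = 76 + 28 - 18.

Final answer: 86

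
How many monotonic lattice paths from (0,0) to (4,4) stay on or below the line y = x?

Total monotonic paths to (4,4): C(8,4) = 70.
A path is bad iff it touches y = x + 1; reflecting its initial segment maps bad paths bijectively onto all paths to (3,5), of which there are C(8,5) = 56.
Valid Dyck paths: 70 - 56.
(Check: C(8,4) - C(8,5) = C(8,4)/5, the Catalan number C_{4}.)

Final answer: C_{4} = 14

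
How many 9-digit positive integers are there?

First digit: 9 choices (1-9). Each of the remaining 8 digits: 10 choices.
Total: 9 x 10^8.

Final answer: 900000000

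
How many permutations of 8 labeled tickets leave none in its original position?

Use the recurrence D(n) = (n-1)(D(n-1) + D(n-2)) with D(0)=1, D(1)=0.
D(2) = 1 x (0 + 1) = 1
D(3) = 2 x (1 + 0) = 2
D(4) = 3 x (2 + 1) = 9
D(5) = 4 x (9 + 2) = 44
D(6) = 5 x (44 + 9) = 265
D(7) = 6 x (265 + 44) = 1854
D(8) = 7 x (D(7) + D(6)) = 7 x (1854 + 265)

Final answer: D(8) = 14833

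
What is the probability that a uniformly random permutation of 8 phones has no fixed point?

Derangements satisfy D(n) = (n-1)(D(n-1) + D(n-2)), starting from D(0)=1, D(1)=0.
Building up: D(2)=1, D(3)=2, D(4)=9, D(5)=44, D(6)=265, D(7)=1854, D(8)=14833.
Total arrangements: 8! = 40320.
Probability = D(8)/8! = 2119/5760.

Final answer: D(8)/8! = 14833/40320 = 0.367882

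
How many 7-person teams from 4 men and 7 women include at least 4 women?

Sum over valid woman counts:
C(7,4)C(4,3) = 140
C(7,5)C(4,2) = 126
C(7,6)C(4,1) = 28
C(7,7)C(4,0) = 1
Total: 140 + 126 + 28 + 1.

Final answer: 295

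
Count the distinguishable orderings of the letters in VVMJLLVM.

Letters (J:1, L:2, M:2, V:3). Total letters: 8.
Permutations = 8!/(3! x 2! x 2!).

Final answer: 1680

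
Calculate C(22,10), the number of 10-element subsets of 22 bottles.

C(22,10) = 22!/(10! x 12!).

Final answer: \binom{22}{10} = 646646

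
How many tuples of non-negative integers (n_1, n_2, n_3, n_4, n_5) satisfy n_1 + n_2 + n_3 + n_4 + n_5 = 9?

Stars and bars with 9 stars and 4 bars:
C(9+5-1, 5-1) = C(13,4).

Final answer: C(13,4) = 715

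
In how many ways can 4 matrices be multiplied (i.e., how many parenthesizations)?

The structures are counted by the Catalan number C_n. Here n = 4 - 1 = 3.
Using C_0 = 1 and C_(k+1) = C_k x 2(2k+1)/(k+2), build up term by term: C_1=1, C_2=2, C_3=5.

Final answer: C_{3} = 5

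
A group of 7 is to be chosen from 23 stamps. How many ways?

C(23,7) = 23!/(7! x (23-7)!).

Final answer: C(23,7) = 245157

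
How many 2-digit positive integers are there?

First digit: 9 choices (1-9). Each of the remaining 1 digit: 10 choices.
Total: 9 x 10^1.

Final answer: 90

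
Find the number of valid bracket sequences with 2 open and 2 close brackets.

This is counted by the nth Catalan number C_n. Here n = 2 (pairs).
C_n = C(2n,n)/(n+1), so C_{2} = C(4,2)/3 = 6/3.

Final answer: C_{2} = 2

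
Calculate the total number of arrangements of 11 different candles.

The number of ways to arrange 11 distinct objects is 11!.

Final answer: 11! = 39916800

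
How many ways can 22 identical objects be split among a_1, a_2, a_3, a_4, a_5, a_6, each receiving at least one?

Substitute a'_i = a_i - 1 (so a'_i >= 0). Then sum a'_i = 22 - 6 = 16.
Stars and bars: C(16+6-1, 6-1) = C(21,5).

Final answer: C(21,5) = 20349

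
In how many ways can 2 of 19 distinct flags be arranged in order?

P(19,2) = 19!/(19-2)! = 19!/17!.

Final answer: P(19,2) = 342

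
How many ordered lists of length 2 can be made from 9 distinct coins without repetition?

P(9,2) = 9!/(9-2)! = 9!/7!.

Final answer: P(9,2) = 72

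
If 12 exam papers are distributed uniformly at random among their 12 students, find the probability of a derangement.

Use the recurrence D(n) = (n-1)(D(n-1) + D(n-2)) with D(0)=1, D(1)=0.
Building up: D(2)=1, D(3)=2, D(4)=9, D(5)=44, D(6)=265, D(7)=1854, D(8)=14833, D(9)=133496, D(10)=1334961, D(11)=14684570, D(12)=176214841.
Total arrangements: 12! = 479001600.
Probability = D(12)/12! = 16019531/43545600.

Final answer: D(12)/12! = 176214841/479001600 = 0.367879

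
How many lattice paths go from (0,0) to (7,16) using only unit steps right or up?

Each path has 7 right steps and 16 up steps in some order (23 steps total).
Choose which 16 of the 23 steps are up: C(23,16).

Final answer: C(23,16) = 245157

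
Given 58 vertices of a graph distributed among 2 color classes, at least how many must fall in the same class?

By pigeonhole with 58 objects and 2 categories: ceiling(58/2).

Final answer: 29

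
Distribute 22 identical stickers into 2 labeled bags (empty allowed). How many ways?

Stars and bars: C(n+k-1, k-1) = C(23,1).

Final answer: C(23,1) = 23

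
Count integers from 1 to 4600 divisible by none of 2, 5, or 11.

|div by 2|=2300, |div by 5|=920, |div by 11|=418.
|div by 2&5|=460, |div by 2&11|=209, |div by 5&11|=83, |div by all|=41.
By inclusion-exclusion, divisible by at least one: 2300+920+418-460-209-83+41 = 2927.
Not divisible by any: 4600 - 2927.

Final answer: 1673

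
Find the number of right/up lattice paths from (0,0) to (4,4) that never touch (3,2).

Total paths to (4,4): C(8,4) = 70.
Paths through (3,2): C(5,2) x C(3,2) = 30.
Avoiding (3,2): 70 - 30.

Final answer: 40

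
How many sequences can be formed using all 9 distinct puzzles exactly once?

The number of ways to arrange 9 distinct objects is 9!.

Final answer: 9! = 362880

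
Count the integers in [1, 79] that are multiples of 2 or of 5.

Multiples of 2: 39. Multiples of 5: 15. Of both (lcm=10): 7.
By inclusion-exclusion: 39 + 15 - 7.

Final answer: 47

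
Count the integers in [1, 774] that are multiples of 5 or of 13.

Multiples of 5: 154. Multiples of 13: 59. Of both (lcm=65): 11.
By inclusion-exclusion: 154 + 59 - 11.

Final answer: 202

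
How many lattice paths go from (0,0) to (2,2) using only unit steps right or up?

Each path has 2 right steps and 2 up steps in some order (4 steps total).
Choose which 2 of the 4 steps are up: C(4,2).

Final answer: C(4,2) = 6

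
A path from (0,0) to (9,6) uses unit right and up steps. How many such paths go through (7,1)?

Paths (0,0)->(7,1): C(8,1) = 8.
Paths (7,1)->(9,6): C(7,5) = 21.
By multiplication principle: 8 x 21.

Final answer: 168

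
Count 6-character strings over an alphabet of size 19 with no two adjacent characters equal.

First character: 19 choices. Each subsequent: 18 choices (must differ from the previous one).
Total: 19 x 18^5.

Final answer: 19 x 18^{5} = 35901792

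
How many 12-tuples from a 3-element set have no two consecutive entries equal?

First character: 3 choices. Each subsequent: 2 choices (must differ from the previous one).
Total: 3 x 2^11.

Final answer: 3 x 2^{11} = 6144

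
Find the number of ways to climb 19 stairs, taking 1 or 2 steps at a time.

Condition on the final move: it is a 1-step (f(n-1) ways to get there) or a 2-step (f(n-2) ways), so f(n) = f(n-1) + f(n-2), with f(1)=1, f(2)=2.
Computing successive values: f(1)=1, f(2)=2, f(3)=3, f(4)=5, f(5)=8, f(6)=13, f(7)=21, f(8)=34, f(9)=55, f(10)=89, f(11)=144, f(12)=233, f(13)=377, f(14)=610, f(15)=987, f(16)=1597, f(17)=2584, f(18)=4181, f(19)=6765.

Final answer: 6765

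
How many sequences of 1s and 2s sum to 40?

Condition on the final move: it is a 1-step (f(n-1) ways to get there) or a 2-step (f(n-2) ways), so f(n) = f(n-1) + f(n-2), with f(1)=1, f(2)=2.
Building up term by term: f(1)=1, f(2)=2, f(3)=3, f(4)=5, f(5)=8, f(6)=13, f(7)=21, f(8)=34, f(9)=55, f(10)=89, f(11)=144, f(12)=233, f(13)=377, f(14)=610, f(15)=987, f(16)=1597, f(17)=2584, f(18)=4181, f(19)=6765, f(20)=10946, f(21)=17711, f(22)=28657, f(23)=46368, f(24)=75025, f(25)=121393, f(26)=196418, f(27)=317811, f(28)=514229, f(29)=832040, f(30)=1346269, f(31)=2178309, f(32)=3524578, f(33)=5702887, f(34)=9227465, f(35)=14930352, f(36)=24157817, f(37)=39088169, f(38)=63245986, f(39)=102334155, f(40)=165580141.

Final answer: 165580141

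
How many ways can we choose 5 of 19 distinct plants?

C(19,5) = 19!/(5! x (19-5)!).

Final answer: C(19,5) = 11628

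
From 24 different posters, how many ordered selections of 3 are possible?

P(24,3) = 24!/(24-3)! = 24!/21!.

Final answer: P(24,3) = 12144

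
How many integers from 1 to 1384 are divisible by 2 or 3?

Multiples of 2: 692. Multiples of 3: 461. Of both (lcm=6): 230.
By inclusion-exclusion: 692 + 461 - 230.

Final answer: 923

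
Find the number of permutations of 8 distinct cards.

The number of ways to arrange 8 distinct objects is 8!.

Final answer: 8! = 40320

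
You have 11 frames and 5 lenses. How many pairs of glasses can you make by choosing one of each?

By the multiplication principle: 11 x 5.

Final answer: 55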